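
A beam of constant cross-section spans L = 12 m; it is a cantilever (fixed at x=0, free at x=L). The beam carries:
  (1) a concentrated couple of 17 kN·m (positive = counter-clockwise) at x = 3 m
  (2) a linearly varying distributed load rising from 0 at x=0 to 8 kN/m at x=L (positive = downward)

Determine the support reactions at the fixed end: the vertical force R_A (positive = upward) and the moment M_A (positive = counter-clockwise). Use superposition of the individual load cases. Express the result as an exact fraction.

R_A = 48 kN, M_A = 367 kN·m

Load 1 — applied couple M₀=17 kN·m at a=3 m (b=L-a=9):
  R_A = 0 kN
  M_A = -M₀ = -17 kN·m
Load 2 — triangular load w₀=8 kN/m (0→w₀ over full span):
  R_A = w₀L/2 = 8·12/2 = 48 kN
  M_A = w₀L²/3 = 8·12²/3 = 384 kN·m
Superposition: R_A = 48 kN, M_A = 367 kN·m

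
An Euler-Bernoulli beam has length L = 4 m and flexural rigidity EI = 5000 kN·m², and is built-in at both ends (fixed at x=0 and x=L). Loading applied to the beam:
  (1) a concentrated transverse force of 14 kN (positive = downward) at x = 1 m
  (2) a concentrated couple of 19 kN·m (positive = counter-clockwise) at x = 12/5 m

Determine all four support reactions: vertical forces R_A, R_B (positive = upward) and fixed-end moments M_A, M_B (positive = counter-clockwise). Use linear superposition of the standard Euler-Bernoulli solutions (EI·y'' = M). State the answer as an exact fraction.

R_A = 7461/400 kN, M_A = 2791/200 kN·m, R_B = -1861/400 kN, M_B = -69/200 kN·m

Load 1 — point force P=14 kN at a=1 m (b=L-a=3):
  R_A = Pb²(3a+b)/L³ = 14·3²·(3·1+3)/4³ = 189/16 kN
  M_A = Pab²/L² = 14·1·3²/4² = 63/8 kN·m
  R_B = Pa²(a+3b)/L³ = 14·1²·(1+3·3)/4³ = 35/16 kN
  M_B = -Pa²b/L² = -14·1²·3/4² = -21/8 kN·m
Load 2 — applied couple M₀=19 kN·m at a=12/5 m (b=L-a=8/5):
  R_A = 6M₀ab/L³ = 6·19·(12/5)·(8/5)/4³ = 171/25 kN
  M_A = M₀b(2a-b)/L² = 19·(8/5)·(2·(12/5)-(8/5))/4² = 152/25 kN·m
  R_B = -6M₀ab/L³ = -6·19·(12/5)·(8/5)/4³ = -171/25 kN
  M_B = M₀a(2b-a)/L² = 19·(12/5)·(2·(8/5)-(12/5))/4² = 57/25 kN·m
Superposition: R_A = 7461/400 kN, M_A = 2791/200 kN·m, R_B = -1861/400 kN, M_B = -69/200 kN·m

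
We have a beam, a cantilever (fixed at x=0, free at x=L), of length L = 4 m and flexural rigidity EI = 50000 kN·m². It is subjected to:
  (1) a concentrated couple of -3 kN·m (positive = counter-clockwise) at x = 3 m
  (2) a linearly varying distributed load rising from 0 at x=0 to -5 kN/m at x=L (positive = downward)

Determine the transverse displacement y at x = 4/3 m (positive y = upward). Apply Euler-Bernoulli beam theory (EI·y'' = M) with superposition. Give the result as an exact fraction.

Load 1 — applied couple M₀=-3 kN·m at a=3 m (b=L-a=1):
  y_1 = M₀x²/(2EI)  [x≤a] = (-3)·(4/3)²/(2·50000) = -1/18750 m
Load 2 — triangular load w₀=-5 kN/m (0→w₀ over full span):
  y_2 = (w₀Lx³/12-w₀L²x²/6-w₀x⁵/(120L))/EI = ((-5)·4·(4/3)³/12-(-5)·4²·(4/3)²/6-(-5)·(4/3)⁵/(120·4))/50000 = 902/2278125 m
Superposition: y = Σ y_i = 1561/4556250 m ≈ 0.000343 m

y(4/3) = 1561/4556250 m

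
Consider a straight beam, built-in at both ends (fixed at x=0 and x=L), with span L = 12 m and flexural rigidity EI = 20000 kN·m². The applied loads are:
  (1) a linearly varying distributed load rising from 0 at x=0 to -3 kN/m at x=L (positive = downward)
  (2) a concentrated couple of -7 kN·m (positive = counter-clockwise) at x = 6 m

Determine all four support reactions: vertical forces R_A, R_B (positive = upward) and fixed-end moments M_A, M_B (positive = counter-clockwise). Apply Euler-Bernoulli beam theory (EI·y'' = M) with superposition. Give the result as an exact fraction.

Load 1 — triangular load w₀=-3 kN/m (0→w₀ over full span):
  R_A = 3w₀L/20 = 3·(-3)·12/20 = -27/5 kN
  M_A = w₀L²/30 = (-3)·12²/30 = -72/5 kN·m
  R_B = 7w₀L/20 = 7·(-3)·12/20 = -63/5 kN
  M_B = -w₀L²/20 = -(-3)·12²/20 = 108/5 kN·m
Load 2 — applied couple M₀=-7 kN·m at a=6 m (b=L-a=6):
  R_A = 6M₀ab/L³ = 6·(-7)·6·6/12³ = -7/8 kN
  M_A = M₀b(2a-b)/L² = (-7)·6·(2·6-6)/12² = -7/4 kN·m
  R_B = -6M₀ab/L³ = -6·(-7)·6·6/12³ = 7/8 kN
  M_B = M₀a(2b-a)/L² = (-7)·6·(2·6-6)/12² = -7/4 kN·m
Superposition: R_A = -251/40 kN, M_A = -323/20 kN·m, R_B = -469/40 kN, M_B = 397/20 kN·m

R_A = -251/40 kN, M_A = -323/20 kN·m, R_B = -469/40 kN, M_B = 397/20 kN·m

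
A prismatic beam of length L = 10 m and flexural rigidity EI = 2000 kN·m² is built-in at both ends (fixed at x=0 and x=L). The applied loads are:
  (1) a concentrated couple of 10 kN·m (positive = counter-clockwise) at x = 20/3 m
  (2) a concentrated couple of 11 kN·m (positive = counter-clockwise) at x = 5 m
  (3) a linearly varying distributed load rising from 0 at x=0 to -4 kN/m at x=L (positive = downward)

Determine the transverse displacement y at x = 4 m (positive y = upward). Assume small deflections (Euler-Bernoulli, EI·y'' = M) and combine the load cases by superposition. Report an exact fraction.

Load 1 — applied couple M₀=10 kN·m at a=20/3 m (b=L-a=10/3):
  y_1 = (R_Ax³/6 - M_Ax²/2)/EI  [x≤a] with R_A=4/3, M_A=10/3 = ((4/3)·4³/6 - (10/3)·4²/2)/2000 = -7/1125 m
Load 2 — applied couple M₀=11 kN·m at a=5 m (b=L-a=5):
  y_2 = (R_Ax³/6 - M_Ax²/2)/EI  [x≤a] with R_A=33/20, M_A=11/4 = ((33/20)·4³/6 - (11/4)·4²/2)/2000 = -11/5000 m
Load 3 — triangular load w₀=-4 kN/m (0→w₀ over full span):
  y_3 = -w₀x²(L-x)²(x+2L)/(120LEI) = -(-4)·4²·(10-4)²·(4+2·10)/(120·10·2000) = 72/3125 m
Superposition: y = Σ y_i = 3289/225000 m ≈ 0.014618 m

y(4) = 3289/225000 m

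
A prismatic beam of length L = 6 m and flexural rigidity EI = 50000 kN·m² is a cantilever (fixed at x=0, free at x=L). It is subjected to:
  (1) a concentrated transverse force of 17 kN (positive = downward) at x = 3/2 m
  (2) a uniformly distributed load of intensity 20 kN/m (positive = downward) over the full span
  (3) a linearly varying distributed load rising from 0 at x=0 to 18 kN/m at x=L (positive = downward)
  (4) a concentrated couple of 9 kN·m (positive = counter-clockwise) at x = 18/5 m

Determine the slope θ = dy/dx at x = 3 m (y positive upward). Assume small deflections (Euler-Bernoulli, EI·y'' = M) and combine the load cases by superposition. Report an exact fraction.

θ(3) = -4149/200000 rad

Load 1 — point force P=17 kN at a=3/2 m (b=L-a=9/2):
  θ_1 = -Pa²/(2EI)  [x>a] = -17·(3/2)²/(2·50000) = -153/400000 rad
Load 2 — uniform load w=20 kN/m over full span:
  θ_2 = -wx(x²-3Lx+3L²)/(6EI) = -20·3·(3²-3·6·3+3·6²)/(6·50000) = -63/5000 rad
Load 3 — triangular load w₀=18 kN/m (0→w₀ over full span):
  θ_3 = (w₀Lx²/4-w₀L²x/3-w₀x⁴/(24L))/EI = (18·6·3²/4-18·6²·3/3-18·3⁴/(24·6))/50000 = -3321/400000 rad
Load 4 — applied couple M₀=9 kN·m at a=18/5 m (b=L-a=12/5):
  θ_4 = M₀x/EI  [x≤a] = 9·3/50000 = 27/50000 rad
Superposition: θ = Σ θ_i = -4149/200000 rad ≈ -0.020745 rad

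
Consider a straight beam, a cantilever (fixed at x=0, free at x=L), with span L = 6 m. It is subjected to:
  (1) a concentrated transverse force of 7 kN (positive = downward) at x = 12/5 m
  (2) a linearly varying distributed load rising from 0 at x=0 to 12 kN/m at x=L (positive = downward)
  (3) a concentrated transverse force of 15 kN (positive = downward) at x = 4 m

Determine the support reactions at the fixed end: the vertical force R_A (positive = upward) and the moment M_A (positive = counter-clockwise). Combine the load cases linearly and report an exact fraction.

R_A = 58 kN, M_A = 1104/5 kN·m

Load 1 — point force P=7 kN at a=12/5 m (b=L-a=18/5):
  R_A = P = 7 kN
  M_A = Pa = 7·(12/5) = 84/5 kN·m
Load 2 — triangular load w₀=12 kN/m (0→w₀ over full span):
  R_A = w₀L/2 = 12·6/2 = 36 kN
  M_A = w₀L²/3 = 12·6²/3 = 144 kN·m
Load 3 — point force P=15 kN at a=4 m (b=L-a=2):
  R_A = P = 15 kN
  M_A = Pa = 15·4 = 60 kN·m
Superposition: R_A = 58 kN, M_A = 1104/5 kN·m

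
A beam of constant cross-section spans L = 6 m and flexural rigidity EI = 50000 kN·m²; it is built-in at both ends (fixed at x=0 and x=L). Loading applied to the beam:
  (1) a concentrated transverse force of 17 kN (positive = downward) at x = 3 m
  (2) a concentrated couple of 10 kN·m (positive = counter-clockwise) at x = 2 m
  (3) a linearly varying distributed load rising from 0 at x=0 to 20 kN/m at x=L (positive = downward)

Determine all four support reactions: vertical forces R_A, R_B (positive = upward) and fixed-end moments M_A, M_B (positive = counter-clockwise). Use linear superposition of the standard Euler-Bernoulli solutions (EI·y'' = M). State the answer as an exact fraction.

R_A = 517/18 kN, M_A = 147/4 kN·m, R_B = 869/18 kN, M_B = -545/12 kN·m

Load 1 — point force P=17 kN at a=3 m (b=L-a=3):
  R_A = Pb²(3a+b)/L³ = 17·3²·(3·3+3)/6³ = 17/2 kN
  M_A = Pab²/L² = 17·3·3²/6² = 51/4 kN·m
  R_B = Pa²(a+3b)/L³ = 17·3²·(3+3·3)/6³ = 17/2 kN
  M_B = -Pa²b/L² = -17·3²·3/6² = -51/4 kN·m
Load 2 — applied couple M₀=10 kN·m at a=2 m (b=L-a=4):
  R_A = 6M₀ab/L³ = 6·10·2·4/6³ = 20/9 kN
  M_A = M₀b(2a-b)/L² = 10·4·(2·2-4)/6² = 0 kN·m
  R_B = -6M₀ab/L³ = -6·10·2·4/6³ = -20/9 kN
  M_B = M₀a(2b-a)/L² = 10·2·(2·4-2)/6² = 10/3 kN·m
Load 3 — triangular load w₀=20 kN/m (0→w₀ over full span):
  R_A = 3w₀L/20 = 3·20·6/20 = 18 kN
  M_A = w₀L²/30 = 20·6²/30 = 24 kN·m
  R_B = 7w₀L/20 = 7·20·6/20 = 42 kN
  M_B = -w₀L²/20 = -20·6²/20 = -36 kN·m
Superposition: R_A = 517/18 kN, M_A = 147/4 kN·m, R_B = 869/18 kN, M_B = -545/12 kN·m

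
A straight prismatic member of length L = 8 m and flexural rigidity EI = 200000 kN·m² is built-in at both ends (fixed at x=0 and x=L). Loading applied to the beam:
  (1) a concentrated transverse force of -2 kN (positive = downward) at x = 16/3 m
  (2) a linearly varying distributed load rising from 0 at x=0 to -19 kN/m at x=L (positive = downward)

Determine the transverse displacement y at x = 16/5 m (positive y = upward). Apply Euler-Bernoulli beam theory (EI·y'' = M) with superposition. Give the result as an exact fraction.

Load 1 — point force P=-2 kN at a=16/3 m (b=L-a=8/3):
  y_1 = -Pb²x²(3aL-(3a+b)x)/(6L³EI)  [x≤a] = -(-2)·(8/3)²·(16/5)²·(3·(16/3)·8-(3·(16/3)+(8/3))·(16/5))/(6·8³·200000) = 512/31640625 m
Load 2 — triangular load w₀=-19 kN/m (0→w₀ over full span):
  y_2 = -w₀x²(L-x)²(x+2L)/(120LEI) = -(-19)·(16/5)²·(8-(16/5))²·((16/5)+2·8)/(120·8·200000) = 21888/48828125 m
Superposition: y = Σ y_i = 1836928/3955078125 m ≈ 0.000464 m

y(16/5) = 1836928/3955078125 m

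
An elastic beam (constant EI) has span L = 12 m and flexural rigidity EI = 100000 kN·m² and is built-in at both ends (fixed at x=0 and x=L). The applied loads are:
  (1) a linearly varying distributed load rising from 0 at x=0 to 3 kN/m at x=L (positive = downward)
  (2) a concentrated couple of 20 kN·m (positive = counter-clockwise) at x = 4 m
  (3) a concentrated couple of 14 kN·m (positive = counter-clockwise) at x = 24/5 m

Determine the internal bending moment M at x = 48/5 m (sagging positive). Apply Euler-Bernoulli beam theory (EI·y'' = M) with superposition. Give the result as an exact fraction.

M(48/5) = 884/375 kN·m

Load 1 — triangular load w₀=3 kN/m (0→w₀ over full span):
  M_1 = 3w₀Lx/20 - w₀L²/30 - w₀x³/(6L) = 3·3·12·(48/5)/20 - 3·12²/30 - 3·(48/5)³/(6·12) = 72/125 kN·m
Load 2 — applied couple M₀=20 kN·m at a=4 m (b=L-a=8):
  M_2 = R_Ax - M_A - M₀  [x>a] with R_A=20/9, M_A=0 = (20/9)·(48/5) - 0 - 20 = 4/3 kN·m
Load 3 — applied couple M₀=14 kN·m at a=24/5 m (b=L-a=36/5):
  M_3 = R_Ax - M_A - M₀  [x>a] with R_A=42/25, M_A=42/25 = (42/25)·(48/5) - (42/25) - 14 = 56/125 kN·m
Superposition: M = Σ M_i = 884/375 kN·m ≈ 2.357333 kN·m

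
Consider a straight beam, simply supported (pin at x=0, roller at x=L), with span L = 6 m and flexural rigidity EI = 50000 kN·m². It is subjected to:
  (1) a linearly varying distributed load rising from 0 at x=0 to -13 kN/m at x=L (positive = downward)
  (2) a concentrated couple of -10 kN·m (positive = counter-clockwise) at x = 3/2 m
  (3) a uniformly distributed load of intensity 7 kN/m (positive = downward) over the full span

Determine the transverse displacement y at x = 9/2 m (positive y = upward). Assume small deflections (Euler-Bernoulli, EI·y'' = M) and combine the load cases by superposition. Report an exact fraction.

Load 1 — triangular load w₀=-13 kN/m (0→w₀ over full span):
  y_1 = -w₀x(7L⁴-10L²x²+3x⁴)/(360LEI) = -(-13)·(9/2)·(7·6⁴-10·6²·(9/2)²+3·(9/2)⁴)/(360·6·50000) = 41769/25600000 m
Load 2 — applied couple M₀=-10 kN·m at a=3/2 m (b=L-a=9/2):
  y_2 = (M₀x³/(6L)-M₀(x-a)²/2+C₁x)/EI  [x>a] with C₁=M₀(3b²-L²)/(6L)=-55/8 = ((-10)·(9/2)³/(6·6)-(-10)·((9/2)-(3/2))²/2+(-55/8)·(9/2))/50000 = -9/40000 m
Load 3 — uniform load w=7 kN/m over full span:
  y_3 = -wx(L³-2Lx²+x³)/(24EI) = -7·(9/2)·(6³-2·6·(9/2)²+(9/2)³)/(24·50000) = -10773/6400000 m
Superposition: y = Σ y_i = -7083/25600000 m ≈ -0.000277 m

y(9/2) = -7083/25600000 m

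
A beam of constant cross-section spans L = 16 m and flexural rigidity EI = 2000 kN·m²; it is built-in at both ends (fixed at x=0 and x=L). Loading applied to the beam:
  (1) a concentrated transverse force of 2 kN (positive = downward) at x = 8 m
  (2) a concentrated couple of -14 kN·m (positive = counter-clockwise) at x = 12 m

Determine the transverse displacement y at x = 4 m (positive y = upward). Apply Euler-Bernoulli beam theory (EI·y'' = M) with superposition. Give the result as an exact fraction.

y(4) = 19/12000 m

Load 1 — point force P=2 kN at a=8 m (b=L-a=8):
  y_1 = -Pb²x²(3aL-(3a+b)x)/(6L³EI)  [x≤a] = -2·8²·4²·(3·8·16-(3·8+8)·4)/(6·16³·2000) = -4/375 m
Load 2 — applied couple M₀=-14 kN·m at a=12 m (b=L-a=4):
  y_2 = (R_Ax³/6 - M_Ax²/2)/EI  [x≤a] with R_A=-63/64, M_A=-35/8 = ((-63/64)·4³/6 - (-35/8)·4²/2)/2000 = 49/4000 m
Superposition: y = Σ y_i = 19/12000 m ≈ 0.001583 m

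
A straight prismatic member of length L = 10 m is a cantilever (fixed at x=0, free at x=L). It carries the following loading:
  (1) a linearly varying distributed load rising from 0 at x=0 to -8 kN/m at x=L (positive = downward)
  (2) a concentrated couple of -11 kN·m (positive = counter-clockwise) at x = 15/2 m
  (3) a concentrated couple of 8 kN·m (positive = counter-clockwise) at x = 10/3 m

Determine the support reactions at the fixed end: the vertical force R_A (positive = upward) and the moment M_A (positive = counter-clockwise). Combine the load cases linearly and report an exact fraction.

Load 1 — triangular load w₀=-8 kN/m (0→w₀ over full span):
  R_A = w₀L/2 = (-8)·10/2 = -40 kN
  M_A = w₀L²/3 = (-8)·10²/3 = -800/3 kN·m
Load 2 — applied couple M₀=-11 kN·m at a=15/2 m (b=L-a=5/2):
  R_A = 0 kN
  M_A = -M₀ = -(-11) = 11 kN·m
Load 3 — applied couple M₀=8 kN·m at a=10/3 m (b=L-a=20/3):
  R_A = 0 kN
  M_A = -M₀ = -8 kN·m
Superposition: R_A = -40 kN, M_A = -791/3 kN·m

R_A = -40 kN, M_A = -791/3 kN·m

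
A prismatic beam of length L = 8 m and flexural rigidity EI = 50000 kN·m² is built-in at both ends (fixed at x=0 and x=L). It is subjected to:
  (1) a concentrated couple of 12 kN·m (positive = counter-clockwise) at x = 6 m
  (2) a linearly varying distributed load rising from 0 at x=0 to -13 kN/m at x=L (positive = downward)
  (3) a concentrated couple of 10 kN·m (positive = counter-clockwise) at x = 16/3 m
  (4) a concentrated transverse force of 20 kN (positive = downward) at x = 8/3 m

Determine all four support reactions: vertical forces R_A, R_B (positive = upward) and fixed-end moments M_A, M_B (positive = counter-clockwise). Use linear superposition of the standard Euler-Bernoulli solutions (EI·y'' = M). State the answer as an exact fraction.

R_A = 5549/2160 kN, M_A = 1649/540 kN·m, R_B = -74669/2160 kN, M_B = 14849/540 kN·m

Load 1 — applied couple M₀=12 kN·m at a=6 m (b=L-a=2):
  R_A = 6M₀ab/L³ = 6·12·6·2/8³ = 27/16 kN
  M_A = M₀b(2a-b)/L² = 12·2·(2·6-2)/8² = 15/4 kN·m
  R_B = -6M₀ab/L³ = -6·12·6·2/8³ = -27/16 kN
  M_B = M₀a(2b-a)/L² = 12·6·(2·2-6)/8² = -9/4 kN·m
Load 2 — triangular load w₀=-13 kN/m (0→w₀ over full span):
  R_A = 3w₀L/20 = 3·(-13)·8/20 = -78/5 kN
  M_A = w₀L²/30 = (-13)·8²/30 = -416/15 kN·m
  R_B = 7w₀L/20 = 7·(-13)·8/20 = -182/5 kN
  M_B = -w₀L²/20 = -(-13)·8²/20 = 208/5 kN·m
Load 3 — applied couple M₀=10 kN·m at a=16/3 m (b=L-a=8/3):
  R_A = 6M₀ab/L³ = 6·10·(16/3)·(8/3)/8³ = 5/3 kN
  M_A = M₀b(2a-b)/L² = 10·(8/3)·(2·(16/3)-(8/3))/8² = 10/3 kN·m
  R_B = -6M₀ab/L³ = -6·10·(16/3)·(8/3)/8³ = -5/3 kN
  M_B = M₀a(2b-a)/L² = 10·(16/3)·(2·(8/3)-(16/3))/8² = 0 kN·m
Load 4 — point force P=20 kN at a=8/3 m (b=L-a=16/3):
  R_A = Pb²(3a+b)/L³ = 20·(16/3)²·(3·(8/3)+(16/3))/8³ = 400/27 kN
  M_A = Pab²/L² = 20·(8/3)·(16/3)²/8² = 640/27 kN·m
  R_B = Pa²(a+3b)/L³ = 20·(8/3)²·((8/3)+3·(16/3))/8³ = 140/27 kN
  M_B = -Pa²b/L² = -20·(8/3)²·(16/3)/8² = -320/27 kN·m
Superposition: R_A = 5549/2160 kN, M_A = 1649/540 kN·m, R_B = -74669/2160 kN, M_B = 14849/540 kN·m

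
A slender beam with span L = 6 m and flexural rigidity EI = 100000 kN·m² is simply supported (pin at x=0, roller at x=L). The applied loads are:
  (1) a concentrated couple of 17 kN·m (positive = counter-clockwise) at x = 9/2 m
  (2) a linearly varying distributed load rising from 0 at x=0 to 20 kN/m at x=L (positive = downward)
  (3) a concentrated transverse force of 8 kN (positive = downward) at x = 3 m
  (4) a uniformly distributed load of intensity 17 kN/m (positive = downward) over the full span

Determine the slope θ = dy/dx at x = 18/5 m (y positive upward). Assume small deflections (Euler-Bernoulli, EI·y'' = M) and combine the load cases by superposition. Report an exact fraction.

θ(18/5) = 6287/8000000 rad

Load 1 — applied couple M₀=17 kN·m at a=9/2 m (b=L-a=3/2):
  θ_1 = (M₀x²/(2L)+C₁)/EI  [x≤a] with C₁=M₀(3b²-L²)/(6L)=-221/16 = (17·(18/5)²/(2·6)+(-221/16))/100000 = 1819/40000000 rad
Load 2 — triangular load w₀=20 kN/m (0→w₀ over full span):
  θ_2 = -w₀(7L⁴-30L²x²+15x⁴)/(360LEI) = -20·(7·6⁴-30·6²·(18/5)²+15·(18/5)⁴)/(360·6·100000) = 87/390625 rad
Load 3 — point force P=8 kN at a=3 m (b=L-a=3):
  θ_3 = -Pa(2L²-6Lx+3x²+a²)/(6LEI)  [x>a] = -8·3·(2·6²-6·6·(18/5)+3·(18/5)²+3²)/(6·6·100000) = 81/1250000 rad
Load 4 — uniform load w=17 kN/m over full span:
  θ_4 = -w(L³-6Lx²+4x³)/(24EI) = -17·(6³-6·6·(18/5)²+4·(18/5)³)/(24·100000) = 5661/12500000 rad
Superposition: θ = Σ θ_i = 6287/8000000 rad ≈ 0.000786 rad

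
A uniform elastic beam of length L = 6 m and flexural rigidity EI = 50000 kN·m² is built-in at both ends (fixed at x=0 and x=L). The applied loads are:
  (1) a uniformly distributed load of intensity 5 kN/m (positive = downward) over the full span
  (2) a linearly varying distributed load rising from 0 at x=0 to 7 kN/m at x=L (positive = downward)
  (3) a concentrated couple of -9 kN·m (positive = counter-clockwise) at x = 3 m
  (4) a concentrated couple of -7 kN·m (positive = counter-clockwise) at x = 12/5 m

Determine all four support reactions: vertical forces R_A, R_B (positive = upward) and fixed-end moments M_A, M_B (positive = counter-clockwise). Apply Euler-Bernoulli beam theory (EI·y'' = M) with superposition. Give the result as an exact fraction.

Load 1 — uniform load w=5 kN/m over full span:
  R_A = wL/2 = 5·6/2 = 15 kN
  M_A = wL²/12 = 5·6²/12 = 15 kN·m
  R_B = wL/2 = 5·6/2 = 15 kN
  M_B = -wL²/12 = -5·6²/12 = -15 kN·m
Load 2 — triangular load w₀=7 kN/m (0→w₀ over full span):
  R_A = 3w₀L/20 = 3·7·6/20 = 63/10 kN
  M_A = w₀L²/30 = 7·6²/30 = 42/5 kN·m
  R_B = 7w₀L/20 = 7·7·6/20 = 147/10 kN
  M_B = -w₀L²/20 = -7·6²/20 = -63/5 kN·m
Load 3 — applied couple M₀=-9 kN·m at a=3 m (b=L-a=3):
  R_A = 6M₀ab/L³ = 6·(-9)·3·3/6³ = -9/4 kN
  M_A = M₀b(2a-b)/L² = (-9)·3·(2·3-3)/6² = -9/4 kN·m
  R_B = -6M₀ab/L³ = -6·(-9)·3·3/6³ = 9/4 kN
  M_B = M₀a(2b-a)/L² = (-9)·3·(2·3-3)/6² = -9/4 kN·m
Load 4 — applied couple M₀=-7 kN·m at a=12/5 m (b=L-a=18/5):
  R_A = 6M₀ab/L³ = 6·(-7)·(12/5)·(18/5)/6³ = -42/25 kN
  M_A = M₀b(2a-b)/L² = (-7)·(18/5)·(2·(12/5)-(18/5))/6² = -21/25 kN·m
  R_B = -6M₀ab/L³ = -6·(-7)·(12/5)·(18/5)/6³ = 42/25 kN
  M_B = M₀a(2b-a)/L² = (-7)·(12/5)·(2·(18/5)-(12/5))/6² = -56/25 kN·m
Superposition: R_A = 1737/100 kN, M_A = 2031/100 kN·m, R_B = 3363/100 kN, M_B = -3209/100 kN·m

R_A = 1737/100 kN, M_A = 2031/100 kN·m, R_B = 3363/100 kN, M_B = -3209/100 kN·m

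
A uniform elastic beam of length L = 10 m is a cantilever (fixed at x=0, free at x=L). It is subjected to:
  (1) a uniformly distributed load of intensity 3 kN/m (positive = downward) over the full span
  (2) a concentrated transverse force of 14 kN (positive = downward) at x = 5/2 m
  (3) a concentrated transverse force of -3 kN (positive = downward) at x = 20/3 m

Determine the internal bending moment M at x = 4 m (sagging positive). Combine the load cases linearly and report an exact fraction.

M(4) = -46 kN·m

Load 1 — uniform load w=3 kN/m over full span:
  M_1 = -w(L-x)²/2 = -3·(10-4)²/2 = -54 kN·m
Load 2 — point force P=14 kN at a=5/2 m (b=L-a=15/2):
  M_2 = 0  [x>a] = 0 kN·m
Load 3 — point force P=-3 kN at a=20/3 m (b=L-a=10/3):
  M_3 = -P(a-x)  [x≤a] = -(-3)·((20/3)-4) = 8 kN·m
Superposition: M = Σ M_i = -46 kN·m ≈ -46.000000 kN·m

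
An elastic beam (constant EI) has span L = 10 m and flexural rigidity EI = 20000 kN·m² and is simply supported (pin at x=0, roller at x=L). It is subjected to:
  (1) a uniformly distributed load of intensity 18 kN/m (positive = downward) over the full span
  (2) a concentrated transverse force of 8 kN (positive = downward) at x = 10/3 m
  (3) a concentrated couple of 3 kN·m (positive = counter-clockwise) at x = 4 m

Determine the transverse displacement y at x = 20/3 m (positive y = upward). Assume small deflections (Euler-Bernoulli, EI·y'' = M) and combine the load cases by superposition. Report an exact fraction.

Load 1 — uniform load w=18 kN/m over full span:
  y_1 = -wx(L³-2Lx²+x³)/(24EI) = -18·(20/3)·(10³-2·10·(20/3)²+(20/3)³)/(24·20000) = -11/108 m
Load 2 — point force P=8 kN at a=10/3 m (b=L-a=20/3):
  y_2 = -Pa(L-x)(2Lx-a²-x²)/(6LEI)  [x>a] = -8·(10/3)·(10-(20/3))·(2·10·(20/3)-(10/3)²-(20/3)²)/(6·10·20000) = -7/1215 m
Load 3 — applied couple M₀=3 kN·m at a=4 m (b=L-a=6):
  y_3 = (M₀x³/(6L)-M₀(x-a)²/2+C₁x)/EI  [x>a] with C₁=M₀(3b²-L²)/(6L)=2/5 = (3·(20/3)³/(6·10)-3·((20/3)-4)²/2+(2/5)·(20/3))/20000 = 23/67500 m
Superposition: y = Σ y_i = -16292/151875 m ≈ -0.107272 m

y(20/3) = -16292/151875 m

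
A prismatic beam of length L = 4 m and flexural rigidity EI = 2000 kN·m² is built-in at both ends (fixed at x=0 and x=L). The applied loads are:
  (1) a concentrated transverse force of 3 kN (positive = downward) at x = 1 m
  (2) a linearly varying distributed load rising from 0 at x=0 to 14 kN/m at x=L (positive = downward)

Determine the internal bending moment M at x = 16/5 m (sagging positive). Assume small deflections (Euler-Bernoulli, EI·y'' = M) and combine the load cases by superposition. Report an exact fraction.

M(16/5) = 667/6000 kN·m

Load 1 — point force P=3 kN at a=1 m (b=L-a=3):
  M_1 = Pa²(a+3b)(L-x)/L³ - Pa²b/L²  [x>a] = 3·1²·(1+3·3)·(4-(16/5))/4³ - 3·1²·3/4² = -3/16 kN·m
Load 2 — triangular load w₀=14 kN/m (0→w₀ over full span):
  M_2 = 3w₀Lx/20 - w₀L²/30 - w₀x³/(6L) = 3·14·4·(16/5)/20 - 14·4²/30 - 14·(16/5)³/(6·4) = 112/375 kN·m
Superposition: M = Σ M_i = 667/6000 kN·m ≈ 0.111167 kN·m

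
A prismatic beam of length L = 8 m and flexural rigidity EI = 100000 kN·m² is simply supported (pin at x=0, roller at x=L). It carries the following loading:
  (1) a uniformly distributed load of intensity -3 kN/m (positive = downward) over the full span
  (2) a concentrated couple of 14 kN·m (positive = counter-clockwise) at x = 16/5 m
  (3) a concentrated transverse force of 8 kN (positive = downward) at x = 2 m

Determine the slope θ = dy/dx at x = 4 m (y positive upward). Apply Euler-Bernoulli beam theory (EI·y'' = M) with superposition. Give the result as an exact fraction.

θ(4) = 311/3750000 rad

Load 1 — uniform load w=-3 kN/m over full span:
  θ_1 = -w(L³-6Lx²+4x³)/(24EI) = -(-3)·(8³-6·8·4²+4·4³)/(24·100000) = 0 rad
Load 2 — applied couple M₀=14 kN·m at a=16/5 m (b=L-a=24/5):
  θ_2 = (M₀x²/(2L)-M₀(x-a)+C₁)/EI  [x>a] with C₁=M₀(3b²-L²)/(6L)=112/75 = (14·4²/(2·8)-14·(4-(16/5))+(112/75))/100000 = 161/3750000 rad
Load 3 — point force P=8 kN at a=2 m (b=L-a=6):
  θ_3 = -Pa(2L²-6Lx+3x²+a²)/(6LEI)  [x>a] = -8·2·(2·8²-6·8·4+3·4²+2²)/(6·8·100000) = 1/25000 rad
Superposition: θ = Σ θ_i = 311/3750000 rad ≈ 0.000083 rad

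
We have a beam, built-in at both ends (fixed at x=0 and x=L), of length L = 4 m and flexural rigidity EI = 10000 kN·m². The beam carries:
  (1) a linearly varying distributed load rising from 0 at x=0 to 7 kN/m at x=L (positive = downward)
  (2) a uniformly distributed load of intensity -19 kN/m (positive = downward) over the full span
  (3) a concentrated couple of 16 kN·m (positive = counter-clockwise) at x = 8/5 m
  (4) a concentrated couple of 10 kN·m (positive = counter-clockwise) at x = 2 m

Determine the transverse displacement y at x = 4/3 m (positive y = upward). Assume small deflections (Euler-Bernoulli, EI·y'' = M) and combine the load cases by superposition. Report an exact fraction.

Load 1 — triangular load w₀=7 kN/m (0→w₀ over full span):
  y_1 = -w₀x²(L-x)²(x+2L)/(120LEI) = -7·(4/3)²·(4-(4/3))²·((4/3)+2·4)/(120·4·10000) = -392/2278125 m
Load 2 — uniform load w=-19 kN/m over full span:
  y_2 = -wx²(L-x)²/(24EI) = -(-19)·(4/3)²·(4-(4/3))²/(24·10000) = 152/151875 m
Load 3 — applied couple M₀=16 kN·m at a=8/5 m (b=L-a=12/5):
  y_3 = (R_Ax³/6 - M_Ax²/2)/EI  [x≤a] with R_A=144/25, M_A=48/25 = ((144/25)·(4/3)³/6 - (48/25)·(4/3)²/2)/10000 = 8/140625 m
Load 4 — applied couple M₀=10 kN·m at a=2 m (b=L-a=2):
  y_4 = (R_Ax³/6 - M_Ax²/2)/EI  [x≤a] with R_A=15/4, M_A=5/2 = ((15/4)·(4/3)³/6 - (5/2)·(4/3)²/2)/10000 = -1/13500 m
Superposition: y = Σ y_i = 36977/45562500 m ≈ 0.000812 m

y(4/3) = 36977/45562500 m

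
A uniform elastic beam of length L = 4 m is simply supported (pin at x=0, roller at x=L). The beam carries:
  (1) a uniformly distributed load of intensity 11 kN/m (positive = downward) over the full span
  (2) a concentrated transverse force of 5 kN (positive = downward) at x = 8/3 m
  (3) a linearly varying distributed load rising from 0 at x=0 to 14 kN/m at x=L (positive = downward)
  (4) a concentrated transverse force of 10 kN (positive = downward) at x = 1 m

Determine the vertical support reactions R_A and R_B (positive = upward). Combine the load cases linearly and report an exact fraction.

R_A = 81/2 kN, R_B = 93/2 kN

Load 1 — uniform load w=11 kN/m over full span:
  R_A = wL/2 = 11·4/2 = 22 kN
  R_B = wL/2 = 11·4/2 = 22 kN
Load 2 — point force P=5 kN at a=8/3 m (b=L-a=4/3):
  R_A = Pb/L = 5·(4/3)/4 = 5/3 kN
  R_B = Pa/L = 5·(8/3)/4 = 10/3 kN
Load 3 — triangular load w₀=14 kN/m (0→w₀ over full span):
  R_A = w₀L/6 = 14·4/6 = 28/3 kN
  R_B = w₀L/3 = 14·4/3 = 56/3 kN
Load 4 — point force P=10 kN at a=1 m (b=L-a=3):
  R_A = Pb/L = 10·3/4 = 15/2 kN
  R_B = Pa/L = 10·1/4 = 5/2 kN
Superposition: R_A = 81/2 kN, R_B = 93/2 kN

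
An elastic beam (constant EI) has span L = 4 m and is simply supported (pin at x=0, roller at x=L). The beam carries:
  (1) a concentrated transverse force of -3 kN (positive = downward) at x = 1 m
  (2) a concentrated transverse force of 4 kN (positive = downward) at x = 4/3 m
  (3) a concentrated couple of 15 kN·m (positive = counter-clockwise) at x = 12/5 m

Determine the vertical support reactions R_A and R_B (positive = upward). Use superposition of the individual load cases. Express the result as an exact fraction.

Load 1 — point force P=-3 kN at a=1 m (b=L-a=3):
  R_A = Pb/L = (-3)·3/4 = -9/4 kN
  R_B = Pa/L = (-3)·1/4 = -3/4 kN
Load 2 — point force P=4 kN at a=4/3 m (b=L-a=8/3):
  R_A = Pb/L = 4·(8/3)/4 = 8/3 kN
  R_B = Pa/L = 4·(4/3)/4 = 4/3 kN
Load 3 — applied couple M₀=15 kN·m at a=12/5 m (b=L-a=8/5):
  R_A = M₀/L = 15/4 kN
  R_B = -M₀/L = -15/4 kN
Superposition: R_A = 25/6 kN, R_B = -19/6 kN

R_A = 25/6 kN, R_B = -19/6 kN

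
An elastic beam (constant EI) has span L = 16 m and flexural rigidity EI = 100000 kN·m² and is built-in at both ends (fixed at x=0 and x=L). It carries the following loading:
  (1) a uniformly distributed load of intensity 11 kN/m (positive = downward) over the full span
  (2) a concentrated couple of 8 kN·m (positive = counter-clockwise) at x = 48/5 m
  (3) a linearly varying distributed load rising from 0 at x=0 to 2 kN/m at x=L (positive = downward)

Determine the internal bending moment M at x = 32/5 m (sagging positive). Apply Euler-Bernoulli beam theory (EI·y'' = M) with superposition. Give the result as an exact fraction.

Load 1 — uniform load w=11 kN/m over full span:
  M_1 = wLx/2 - wL²/12 - wx²/2 = 11·16·(32/5)/2 - 11·16²/12 - 11·(32/5)²/2 = 7744/75 kN·m
Load 2 — applied couple M₀=8 kN·m at a=48/5 m (b=L-a=32/5):
  M_2 = R_Ax - M_A  [x≤a] with R_A=18/25, M_A=64/25 = (18/25)·(32/5) - (64/25) = 256/125 kN·m
Load 3 — triangular load w₀=2 kN/m (0→w₀ over full span):
  M_3 = 3w₀Lx/20 - w₀L²/30 - w₀x³/(6L) = 3·2·16·(32/5)/20 - 2·16²/30 - 2·(32/5)³/(6·16) = 1024/125 kN·m
Superposition: M = Σ M_i = 8512/75 kN·m ≈ 113.493333 kN·m

M(32/5) = 8512/75 kN·m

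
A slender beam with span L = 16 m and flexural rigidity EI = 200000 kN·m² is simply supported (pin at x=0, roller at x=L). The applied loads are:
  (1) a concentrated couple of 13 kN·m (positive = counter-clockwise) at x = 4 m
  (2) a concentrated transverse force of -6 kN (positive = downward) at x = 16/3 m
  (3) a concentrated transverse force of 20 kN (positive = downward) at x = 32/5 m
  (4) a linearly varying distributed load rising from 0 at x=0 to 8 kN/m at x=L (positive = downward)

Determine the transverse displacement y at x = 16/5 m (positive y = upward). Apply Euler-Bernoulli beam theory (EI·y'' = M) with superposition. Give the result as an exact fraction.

y(16/5) = -134185853/10546875000 m

Load 1 — applied couple M₀=13 kN·m at a=4 m (b=L-a=12):
  y_1 = (M₀x³/(6L)+C₁x)/EI  [x≤a] with C₁=M₀(3b²-L²)/(6L)=143/6 = (13·(16/5)³/(6·16)+(143/6)·(16/5))/200000 = 1261/3125000 m
Load 2 — point force P=-6 kN at a=16/3 m (b=L-a=32/3):
  y_2 = -Pbx(L²-b²-x²)/(6LEI)  [x≤a] = -(-6)·(32/3)·(16/5)·(16²-(32/3)²-(16/5)²)/(6·16·200000) = 14848/10546875 m
Load 3 — point force P=20 kN at a=32/5 m (b=L-a=48/5):
  y_3 = -Pbx(L²-b²-x²)/(6LEI)  [x≤a] = -20·(48/5)·(16/5)·(16²-(48/5)²-(16/5)²)/(6·16·200000) = -384/78125 m
Load 4 — triangular load w₀=8 kN/m (0→w₀ over full span):
  y_4 = -w₀x(7L⁴-10L²x²+3x⁴)/(360LEI) = -8·(16/5)·(7·16⁴-10·16²·(16/5)²+3·(16/5)⁴)/(360·16·200000) = -1409024/146484375 m
Superposition: y = Σ y_i = -134185853/10546875000 m ≈ -0.012723 m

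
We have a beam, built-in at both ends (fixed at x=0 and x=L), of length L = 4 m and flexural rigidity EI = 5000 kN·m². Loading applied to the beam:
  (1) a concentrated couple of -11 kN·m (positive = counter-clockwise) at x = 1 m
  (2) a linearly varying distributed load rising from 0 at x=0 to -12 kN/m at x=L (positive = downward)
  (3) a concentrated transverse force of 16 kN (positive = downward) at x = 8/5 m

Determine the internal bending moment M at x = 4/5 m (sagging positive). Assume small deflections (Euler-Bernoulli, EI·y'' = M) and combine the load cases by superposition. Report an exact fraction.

Load 1 — applied couple M₀=-11 kN·m at a=1 m (b=L-a=3):
  M_1 = R_Ax - M_A  [x≤a] with R_A=-99/32, M_A=33/16 = (-99/32)·(4/5) - (33/16) = -363/80 kN·m
Load 2 — triangular load w₀=-12 kN/m (0→w₀ over full span):
  M_2 = 3w₀Lx/20 - w₀L²/30 - w₀x³/(6L) = 3·(-12)·4·(4/5)/20 - (-12)·4²/30 - (-12)·(4/5)³/(6·4) = 112/125 kN·m
Load 3 — point force P=16 kN at a=8/5 m (b=L-a=12/5):
  M_3 = Pb²(3a+b)x/L³ - Pab²/L²  [x≤a] = 16·(12/5)²·(3·(8/5)+(12/5))·(4/5)/4³ - 16·(8/5)·(12/5)²/4² = -576/625 kN·m
Superposition: M = Σ M_i = -45631/10000 kN·m ≈ -4.563100 kN·m

M(4/5) = -45631/10000 kN·m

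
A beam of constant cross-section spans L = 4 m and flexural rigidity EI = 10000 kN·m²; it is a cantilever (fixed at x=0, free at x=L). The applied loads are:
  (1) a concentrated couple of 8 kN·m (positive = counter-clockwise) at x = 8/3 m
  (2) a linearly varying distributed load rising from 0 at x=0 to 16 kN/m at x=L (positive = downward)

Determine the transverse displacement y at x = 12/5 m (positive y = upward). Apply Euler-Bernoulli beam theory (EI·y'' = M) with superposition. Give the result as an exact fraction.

y(12/5) = -148092/9765625 m

Load 1 — applied couple M₀=8 kN·m at a=8/3 m (b=L-a=4/3):
  y_1 = M₀x²/(2EI)  [x≤a] = 8·(12/5)²/(2·10000) = 36/15625 m
Load 2 — triangular load w₀=16 kN/m (0→w₀ over full span):
  y_2 = (w₀Lx³/12-w₀L²x²/6-w₀x⁵/(120L))/EI = (16·4·(12/5)³/12-16·4²·(12/5)²/6-16·(12/5)⁵/(120·4))/10000 = -170592/9765625 m
Superposition: y = Σ y_i = -148092/9765625 m ≈ -0.015165 m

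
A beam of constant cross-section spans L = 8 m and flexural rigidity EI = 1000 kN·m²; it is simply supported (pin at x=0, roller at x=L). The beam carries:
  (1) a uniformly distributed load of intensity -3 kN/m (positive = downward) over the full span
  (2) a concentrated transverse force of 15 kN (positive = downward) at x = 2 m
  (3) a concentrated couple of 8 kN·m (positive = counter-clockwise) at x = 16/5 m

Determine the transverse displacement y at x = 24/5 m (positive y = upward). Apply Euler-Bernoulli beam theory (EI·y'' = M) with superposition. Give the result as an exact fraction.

y(24/5) = 5089/78125 m

Load 1 — uniform load w=-3 kN/m over full span:
  y_1 = -wx(L³-2Lx²+x³)/(24EI) = -(-3)·(24/5)·(8³-2·8·(24/5)²+(24/5)³)/(24·1000) = 11904/78125 m
Load 2 — point force P=15 kN at a=2 m (b=L-a=6):
  y_2 = -Pa(L-x)(2Lx-a²-x²)/(6LEI)  [x>a] = -15·2·(8-(24/5))·(2·8·(24/5)-2²-(24/5)²)/(6·8·1000) = -311/3125 m
Load 3 — applied couple M₀=8 kN·m at a=16/5 m (b=L-a=24/5):
  y_3 = (M₀x³/(6L)-M₀(x-a)²/2+C₁x)/EI  [x>a] with C₁=M₀(3b²-L²)/(6L)=64/75 = (8·(24/5)³/(6·8)-8·((24/5)-(16/5))²/2+(64/75)·(24/5))/1000 = 192/15625 m
Superposition: y = Σ y_i = 5089/78125 m ≈ 0.065139 m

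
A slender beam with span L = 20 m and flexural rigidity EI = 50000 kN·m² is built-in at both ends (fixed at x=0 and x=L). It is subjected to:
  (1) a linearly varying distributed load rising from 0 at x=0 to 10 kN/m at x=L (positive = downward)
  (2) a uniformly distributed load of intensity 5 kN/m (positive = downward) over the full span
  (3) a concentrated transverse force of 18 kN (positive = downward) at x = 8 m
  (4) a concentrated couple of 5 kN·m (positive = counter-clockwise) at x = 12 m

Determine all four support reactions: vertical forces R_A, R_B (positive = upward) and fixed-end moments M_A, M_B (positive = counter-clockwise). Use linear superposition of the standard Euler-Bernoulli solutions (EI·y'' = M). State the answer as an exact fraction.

Load 1 — triangular load w₀=10 kN/m (0→w₀ over full span):
  R_A = 3w₀L/20 = 3·10·20/20 = 30 kN
  M_A = w₀L²/30 = 10·20²/30 = 400/3 kN·m
  R_B = 7w₀L/20 = 7·10·20/20 = 70 kN
  M_B = -w₀L²/20 = -10·20²/20 = -200 kN·m
Load 2 — uniform load w=5 kN/m over full span:
  R_A = wL/2 = 5·20/2 = 50 kN
  M_A = wL²/12 = 5·20²/12 = 500/3 kN·m
  R_B = wL/2 = 5·20/2 = 50 kN
  M_B = -wL²/12 = -5·20²/12 = -500/3 kN·m
Load 3 — point force P=18 kN at a=8 m (b=L-a=12):
  R_A = Pb²(3a+b)/L³ = 18·12²·(3·8+12)/20³ = 1458/125 kN
  M_A = Pab²/L² = 18·8·12²/20² = 1296/25 kN·m
  R_B = Pa²(a+3b)/L³ = 18·8²·(8+3·12)/20³ = 792/125 kN
  M_B = -Pa²b/L² = -18·8²·12/20² = -864/25 kN·m
Load 4 — applied couple M₀=5 kN·m at a=12 m (b=L-a=8):
  R_A = 6M₀ab/L³ = 6·5·12·8/20³ = 9/25 kN
  M_A = M₀b(2a-b)/L² = 5·8·(2·12-8)/20² = 8/5 kN·m
  R_B = -6M₀ab/L³ = -6·5·12·8/20³ = -9/25 kN
  M_B = M₀a(2b-a)/L² = 5·12·(2·8-12)/20² = 3/5 kN·m
Superposition: R_A = 11503/125 kN, M_A = 8836/25 kN·m, R_B = 15747/125 kN, M_B = -30047/75 kN·m

R_A = 11503/125 kN, M_A = 8836/25 kN·m, R_B = 15747/125 kN, M_B = -30047/75 kN·m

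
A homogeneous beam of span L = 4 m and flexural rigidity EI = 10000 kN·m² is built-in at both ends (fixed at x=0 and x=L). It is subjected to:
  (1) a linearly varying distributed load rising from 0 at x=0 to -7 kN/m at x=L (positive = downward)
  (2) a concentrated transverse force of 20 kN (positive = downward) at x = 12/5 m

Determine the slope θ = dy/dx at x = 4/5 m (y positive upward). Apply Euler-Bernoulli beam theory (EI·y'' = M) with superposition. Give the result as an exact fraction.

Load 1 — triangular load w₀=-7 kN/m (0→w₀ over full span):
  θ_1 = -w₀(2x(L-x)(L-2x)(x+2L)+x²(L-x)²)/(120LEI) = -(-7)·(2·(4/5)·(4-(4/5))·(4-2·(4/5))·((4/5)+2·4)+(4/5)²·(4-(4/5))²)/(120·4·10000) = 196/1171875 rad
Load 2 — point force P=20 kN at a=12/5 m (b=L-a=8/5):
  θ_2 = -Pb²x(2aL-(3a+b)x)/(2L³EI)  [x≤a] = -20·(8/5)²·(4/5)·(2·(12/5)·4-(3·(12/5)+(8/5))·(4/5))/(2·4³·10000) = -152/390625 rad
Superposition: θ = Σ θ_i = -52/234375 rad ≈ -0.000222 rad

θ(4/5) = -52/234375 rad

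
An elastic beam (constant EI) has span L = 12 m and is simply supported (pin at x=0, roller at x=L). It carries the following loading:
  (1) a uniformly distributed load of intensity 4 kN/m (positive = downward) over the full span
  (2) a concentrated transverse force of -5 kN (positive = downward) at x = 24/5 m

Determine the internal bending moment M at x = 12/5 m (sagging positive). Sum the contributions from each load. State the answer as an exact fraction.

Load 1 — uniform load w=4 kN/m over full span:
  M_1 = wx(L-x)/2 = 4·(12/5)·(12-(12/5))/2 = 1152/25 kN·m
Load 2 — point force P=-5 kN at a=24/5 m (b=L-a=36/5):
  M_2 = Pbx/L  [x≤a] = (-5)·(36/5)·(12/5)/12 = -36/5 kN·m
Superposition: M = Σ M_i = 972/25 kN·m ≈ 38.880000 kN·m

M(12/5) = 972/25 kN·m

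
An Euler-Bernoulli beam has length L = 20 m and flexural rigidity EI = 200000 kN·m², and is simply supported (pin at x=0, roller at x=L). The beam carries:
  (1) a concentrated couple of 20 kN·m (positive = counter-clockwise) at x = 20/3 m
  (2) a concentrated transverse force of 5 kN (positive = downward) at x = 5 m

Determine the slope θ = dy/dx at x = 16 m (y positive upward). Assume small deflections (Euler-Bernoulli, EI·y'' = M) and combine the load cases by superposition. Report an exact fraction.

Load 1 — applied couple M₀=20 kN·m at a=20/3 m (b=L-a=40/3):
  θ_1 = (M₀x²/(2L)-M₀(x-a)+C₁)/EI  [x>a] with C₁=M₀(3b²-L²)/(6L)=200/9 = (20·16²/(2·20)-20·(16-(20/3))+(200/9))/200000 = -41/225000 rad
Load 2 — point force P=5 kN at a=5 m (b=L-a=15):
  θ_2 = -Pa(2L²-6Lx+3x²+a²)/(6LEI)  [x>a] = -5·5·(2·20²-6·20·16+3·16²+5²)/(6·20·200000) = 109/320000 rad
Superposition: θ = Σ θ_i = 2281/14400000 rad ≈ 0.000158 rad

θ(16) = 2281/14400000 rad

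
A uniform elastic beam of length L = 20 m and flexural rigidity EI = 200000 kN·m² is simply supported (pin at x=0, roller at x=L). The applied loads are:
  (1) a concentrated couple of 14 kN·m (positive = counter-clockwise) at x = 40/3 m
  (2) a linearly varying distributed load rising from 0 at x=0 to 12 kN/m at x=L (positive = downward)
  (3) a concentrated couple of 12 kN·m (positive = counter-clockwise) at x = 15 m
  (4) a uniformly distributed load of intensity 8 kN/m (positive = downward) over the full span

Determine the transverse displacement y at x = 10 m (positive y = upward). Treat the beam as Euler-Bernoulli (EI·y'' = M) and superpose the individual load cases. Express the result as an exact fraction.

Load 1 — applied couple M₀=14 kN·m at a=40/3 m (b=L-a=20/3):
  y_1 = (M₀x³/(6L)+C₁x)/EI  [x≤a] with C₁=M₀(3b²-L²)/(6L)=-280/9 = (14·10³/(6·20)+(-280/9)·10)/200000 = -7/7200 m
Load 2 — triangular load w₀=12 kN/m (0→w₀ over full span):
  y_2 = -w₀x(7L⁴-10L²x²+3x⁴)/(360LEI) = -12·10·(7·20⁴-10·20²·10²+3·10⁴)/(360·20·200000) = -1/16 m
Load 3 — applied couple M₀=12 kN·m at a=15 m (b=L-a=5):
  y_3 = (M₀x³/(6L)+C₁x)/EI  [x≤a] with C₁=M₀(3b²-L²)/(6L)=-65/2 = (12·10³/(6·20)+(-65/2)·10)/200000 = -9/8000 m
Load 4 — uniform load w=8 kN/m over full span:
  y_4 = -wx(L³-2Lx²+x³)/(24EI) = -8·10·(20³-2·20·10²+10³)/(24·200000) = -1/12 m
Superposition: y = Σ y_i = -10651/72000 m ≈ -0.147931 m

y(10) = -10651/72000 m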